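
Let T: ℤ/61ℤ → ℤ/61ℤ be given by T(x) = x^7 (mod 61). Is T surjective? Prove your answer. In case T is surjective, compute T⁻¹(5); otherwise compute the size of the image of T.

39

Since 61 is prime, the nonzero elements of ℤ/61ℤ form a cyclic group of order 60.
As gcd(7, 60) = 1, raising to the 7th power is a bijection on this group: if u^7 ≡ v^7 then (uv^{−1})^7 = 1, and the only element of order dividing gcd(7, 60) = 1 is 1, so u = v.
With T(0) = 0 this makes T injective on all of ℤ/61ℤ, hence bijective (finite equal-size domain and codomain). In particular T is surjective.
Since T is surjective, we find the preimage of 5. The inverse of x ↦ x^7 on (ℤ/61ℤ)^× is x ↦ x^43, because 7·43 = 301 = 5·60 + 1 ≡ 1 (mod 60) and x^{60} = 1 for x ≠ 0 (Fermat). So T⁻¹(5) = 5^43 mod 61.
Repeated squaring mod 61: 5^1 ≡ 5, 5^2 ≡ 5² = 25, 5^4 ≡ 25² = 625 ≡ 15, 5^8 ≡ 15² = 225 ≡ 42, 5^16 ≡ 42² = 1764 ≡ 56, 5^32 ≡ 56² = 3136 ≡ 25. Since 43 = 32 + 8 + 2 + 1, 5^43 ≡ 25·42·25·5: 25·42 = 1050 ≡ 13, then 13·25 = 325 ≡ 20, then 20·5 = 100 ≡ 39. So 5^43 ≡ 39 (mod 61).
Hence T⁻¹(5) = 39.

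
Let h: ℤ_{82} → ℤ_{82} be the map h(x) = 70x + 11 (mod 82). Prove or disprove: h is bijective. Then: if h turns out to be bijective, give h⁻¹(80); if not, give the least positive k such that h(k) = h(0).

We have gcd(70, 82) = 2 > 1. Taking x_1 = 0 and x_2 = 41: h(0) = 11 and h(41) = 70·41 + 11 = 2881 ≡ 11 (mod 82).
So h(0) = h(41) while 0 ≠ 41, so h is not injective, hence not bijective.
Since h is not bijective, we find the least positive k with h(k) = h(0): this means 70k ≡ 0 (mod 82), i.e. 82 ∣ 70k. Since gcd(70, 82) = 2, dividing through by 2 this holds exactly when 41 ∣ 35k, and as gcd(35, 41) = 1, exactly when 41 ∣ k.
The smallest positive such k is 41.

41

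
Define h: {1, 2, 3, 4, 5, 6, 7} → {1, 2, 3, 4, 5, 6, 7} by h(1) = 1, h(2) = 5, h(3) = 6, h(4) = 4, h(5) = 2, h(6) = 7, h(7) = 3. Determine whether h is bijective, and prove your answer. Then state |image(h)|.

7

The values 1, 5, 6, 4, 2, 7, 3 are a permutation of {1, 2, 3, 4, 5, 6, 7}: each element appears exactly once.
So h is injective and surjective, hence bijective.
The image of h is {1, 2, 3, 4, 5, 6, 7}, which has 7 elements.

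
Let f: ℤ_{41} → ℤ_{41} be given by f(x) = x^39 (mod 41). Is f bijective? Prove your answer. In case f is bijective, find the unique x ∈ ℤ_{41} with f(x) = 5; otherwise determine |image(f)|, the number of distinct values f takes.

33

Since 41 is prime, the nonzero elements of ℤ_{41} form a cyclic group of order 40.
As gcd(39, 40) = 1, raising to the 39th power is a bijection on this group: if a^39 ≡ b^39 then (ab^{−1})^39 = 1, and the only element of order dividing gcd(39, 40) = 1 is 1, so a = b.
With f(0) = 0 this makes f injective on all of ℤ_{41}, hence bijective (finite equal-size domain and codomain). In particular f is bijective.
Since f is bijective, we find the preimage of 5. The inverse of x ↦ x^39 on (ℤ_{41})^× is x ↦ x^39, because 39·39 = 1521 = 38·40 + 1 ≡ 1 (mod 40) and x^{40} = 1 for x ≠ 0 (Fermat). So f⁻¹(5) = 5^39 mod 41.
Repeated squaring mod 41: 5^1 ≡ 5, 5^2 ≡ 5² = 25, 5^4 ≡ 25² = 625 ≡ 10, 5^8 ≡ 10² = 100 ≡ 18, 5^16 ≡ 18² = 324 ≡ 37, 5^32 ≡ 37² = 1369 ≡ 16. Since 39 = 32 + 4 + 2 + 1, 5^39 ≡ 16·10·25·5: 16·10 = 160 ≡ 37, then 37·25 = 925 ≡ 23, then 23·5 = 115 ≡ 33. So 5^39 ≡ 33 (mod 41).
Hence f⁻¹(5) = 33.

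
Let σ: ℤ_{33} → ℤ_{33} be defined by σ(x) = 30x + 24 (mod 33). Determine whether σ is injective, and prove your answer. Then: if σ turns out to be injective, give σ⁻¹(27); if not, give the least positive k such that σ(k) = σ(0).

11

Recall that σ is injective if σ(x_1) = σ(x_2) implies x_1 = x_2.
We have gcd(30, 33) = 3 > 1. Taking x_1 = 0 and x_2 = 11: σ(0) = 24 and σ(11) = 30·11 + 24 = 354 ≡ 24 (mod 33).
So σ(0) = σ(11) while 0 ≠ 11, so σ is not injective.
Since σ is not injective, we find the least positive k with σ(k) = σ(0): this means 30k ≡ 0 (mod 33), i.e. 33 ∣ 30k. Since gcd(30, 33) = 3, dividing through by 3 this holds exactly when 11 ∣ 10k, and as gcd(10, 11) = 1, exactly when 11 ∣ k.
The smallest positive such k is 11.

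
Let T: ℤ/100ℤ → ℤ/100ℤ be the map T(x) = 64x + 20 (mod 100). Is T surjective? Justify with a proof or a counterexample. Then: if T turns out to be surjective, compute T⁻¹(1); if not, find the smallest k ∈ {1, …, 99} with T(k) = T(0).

25

Recall that T is surjective if every y in the codomain equals T(x) for some x in the domain.
Since gcd(64, 100) = 4, we have 64x ≡ 0 (mod 4) for all x, so T(x) ≡ 0 (mod 4).
But 1 ≢ 0 (mod 4), so 1 ∈ ℤ/100ℤ has no preimage. Hence T is not surjective.
Since T is not surjective, we find the least positive k with T(k) = T(0): this means 64k ≡ 0 (mod 100), i.e. 100 ∣ 64k. Since gcd(64, 100) = 4, dividing through by 4 this holds exactly when 25 ∣ 16k, and as gcd(16, 25) = 1, exactly when 25 ∣ k.
The smallest positive such k is 25.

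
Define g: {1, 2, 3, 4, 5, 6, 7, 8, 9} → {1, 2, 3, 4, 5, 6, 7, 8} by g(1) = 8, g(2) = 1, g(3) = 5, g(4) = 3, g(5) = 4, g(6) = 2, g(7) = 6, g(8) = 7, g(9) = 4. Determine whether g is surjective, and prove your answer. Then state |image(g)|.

Every element of the codomain has a preimage: 1 = g(2), 2 = g(6), 3 = g(4), 4 = g(5), 5 = g(3), 6 = g(7), 7 = g(8), 8 = g(1).
Therefore g is surjective.
The image of g is {1, 2, 3, 4, 5, 6, 7, 8}, which has 8 elements.

8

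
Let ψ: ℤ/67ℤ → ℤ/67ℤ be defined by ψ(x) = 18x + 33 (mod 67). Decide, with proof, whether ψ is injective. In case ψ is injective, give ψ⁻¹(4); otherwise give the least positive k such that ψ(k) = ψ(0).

If ψ(s) = ψ(t), then 18s ≡ 18t (mod 67). Because gcd(18, 67) = 1, we may cancel 18 to get s ≡ t (mod 67).
Hence ψ is injective.
We now compute 18⁻¹ mod 67 explicitly. Euclid's algorithm: 67 = 3·18 + 13, 18 = 1·13 + 5, 13 = 2·5 + 3, 5 = 1·3 + 2, 3 = 1·2 + 1; back-substituting gives 1 = 41·18 − 11·67, so 18⁻¹ ≡ 41 (mod 67).
Since ψ is injective, we compute ψ⁻¹(4): solve 18x + 33 ≡ 4 (mod 67), i.e. 18x ≡ 38 (mod 67).
Multiplying by 18⁻¹ = 41 gives x ≡ 41·38 = 1558 = 23·67 + 17 ≡ 17 (mod 67).
Check: ψ(17) = 18·17 + 33 = 339 = 5·67 + 4 ≡ 4 (mod 67).

17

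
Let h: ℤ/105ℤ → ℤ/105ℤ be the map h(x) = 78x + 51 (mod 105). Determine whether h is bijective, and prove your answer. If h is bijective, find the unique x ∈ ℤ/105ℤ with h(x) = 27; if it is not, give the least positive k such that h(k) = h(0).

35

Recall that injectivity means: for all s, t in the domain, h(s) = h(t) implies s = t.
We have gcd(78, 105) = 3 > 1. Taking s = 0 and t = 35: h(0) = 51 and h(35) = 78·35 + 51 = 2781 ≡ 51 (mod 105).
So h(0) = h(35) while 0 ≠ 35, hence h is not injective, hence not bijective.
Since h is not bijective, we find the least positive k with h(k) = h(0): this means 78k ≡ 0 (mod 105), i.e. 105 ∣ 78k. Since gcd(78, 105) = 3, dividing through by 3 this holds exactly when 35 ∣ 26k, and as gcd(26, 35) = 1, exactly when 35 ∣ k.
The smallest positive such k is 35.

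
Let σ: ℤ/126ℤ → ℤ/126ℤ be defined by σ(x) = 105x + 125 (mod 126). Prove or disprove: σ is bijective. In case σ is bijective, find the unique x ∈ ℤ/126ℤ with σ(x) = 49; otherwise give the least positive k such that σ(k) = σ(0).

We have gcd(105, 126) = 21 > 1. Taking x_1 = 0 and x_2 = 6: σ(0) = 125 and σ(6) = 105·6 + 125 = 755 ≡ 125 (mod 126).
So σ(0) = σ(6) while 0 ≠ 6, so σ is not injective, hence not bijective.
Since σ is not bijective, we find the least positive k with σ(k) = σ(0): this means 105k ≡ 0 (mod 126), i.e. 126 ∣ 105k. Since gcd(105, 126) = 21, dividing through by 21 this holds exactly when 6 ∣ 5k, and as gcd(5, 6) = 1, exactly when 6 ∣ k.
The smallest positive such k is 6.

6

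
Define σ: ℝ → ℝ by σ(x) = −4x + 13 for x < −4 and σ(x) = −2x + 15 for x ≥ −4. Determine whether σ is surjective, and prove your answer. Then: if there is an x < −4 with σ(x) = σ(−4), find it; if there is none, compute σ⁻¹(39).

-13/2

Both pieces are strictly decreasing (slopes −4 and −2), so each is injective on its own interval.
The left piece maps (−∞, −4) onto (29, ∞); the right piece maps [−4, ∞) onto (−∞, 23].
The union (29, ∞) ∪ (−∞, 23] omits the interval between 29 and 23; in particular 29 has no preimage. So σ is not surjective.
Because the two images are disjoint, no x < −4 has σ(x) = σ(−4), so we compute σ⁻¹(39): 39 lies in (29, ∞), so solve −4x + 13 = 39: x = (39 − 13)/(−4) = −13/2.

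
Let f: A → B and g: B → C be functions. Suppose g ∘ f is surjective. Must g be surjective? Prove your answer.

Let c ∈ C. Since g ∘ f is surjective, some a ∈ A has g(f(a)) = c. Then b = f(a) ∈ B satisfies g(b) = c. So g is surjective.

surjective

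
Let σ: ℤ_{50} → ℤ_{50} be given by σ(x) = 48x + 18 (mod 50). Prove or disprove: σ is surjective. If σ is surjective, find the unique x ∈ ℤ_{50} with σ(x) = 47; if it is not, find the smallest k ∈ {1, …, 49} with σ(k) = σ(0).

25

By definition, surjectivity means every element of the codomain has a preimage under σ.
Since gcd(48, 50) = 2, we have 48x ≡ 0 (mod 2) for all x, so σ(x) ≡ 0 (mod 2).
But 1 ≢ 0 (mod 2), so 1 ∈ ℤ_{50} has no preimage. Hence σ is not surjective.
Since σ is not surjective, we find the least positive k with σ(k) = σ(0): this means 48k ≡ 0 (mod 50), i.e. 50 ∣ 48k. Since gcd(48, 50) = 2, dividing through by 2 this holds exactly when 25 ∣ 24k, and as gcd(24, 25) = 1, exactly when 25 ∣ k.
The smallest positive such k is 25.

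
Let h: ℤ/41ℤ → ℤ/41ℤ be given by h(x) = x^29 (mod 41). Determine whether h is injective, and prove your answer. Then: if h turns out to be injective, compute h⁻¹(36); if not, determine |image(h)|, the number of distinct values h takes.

33

Since 41 is prime, the nonzero elements of ℤ/41ℤ form a cyclic group of order 40.
As gcd(29, 40) = 1, raising to the 29th power is a bijection on this group: if s^29 ≡ t^29 then (st^{−1})^29 = 1, and the only element of order dividing gcd(29, 40) = 1 is 1, so s = t.
With h(0) = 0 this makes h injective on all of ℤ/41ℤ, hence bijective (finite equal-size domain and codomain). In particular h is injective.
Since h is injective, we find the preimage of 36. The inverse of x ↦ x^29 on (ℤ/41ℤ)^× is x ↦ x^29, because 29·29 = 841 = 21·40 + 1 ≡ 1 (mod 40) and x^{40} = 1 for x ≠ 0 (Fermat). So h⁻¹(36) = 36^29 mod 41.
Repeated squaring mod 41: 36^1 ≡ 36, 36^2 ≡ 36² = 1296 ≡ 25, 36^4 ≡ 25² = 625 ≡ 10, 36^8 ≡ 10² = 100 ≡ 18, 36^16 ≡ 18² = 324 ≡ 37. Since 29 = 16 + 8 + 4 + 1, 36^29 ≡ 37·18·10·36: 37·18 = 666 ≡ 10, then 10·10 = 100 ≡ 18, then 18·36 = 648 ≡ 33. So 36^29 ≡ 33 (mod 41).
Hence h⁻¹(36) = 33.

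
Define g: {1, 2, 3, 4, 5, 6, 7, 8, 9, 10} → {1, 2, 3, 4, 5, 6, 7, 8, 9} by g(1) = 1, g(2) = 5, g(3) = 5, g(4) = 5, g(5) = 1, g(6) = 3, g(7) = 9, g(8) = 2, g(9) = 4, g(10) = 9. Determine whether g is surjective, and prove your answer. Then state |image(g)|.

6

No element maps to 6, so g is not surjective.
The image of g is {1, 2, 3, 4, 5, 9}, which has 6 elements.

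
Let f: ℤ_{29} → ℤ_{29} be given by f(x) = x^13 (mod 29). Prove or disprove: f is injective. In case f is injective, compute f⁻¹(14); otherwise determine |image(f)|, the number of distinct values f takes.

Since 29 is prime, the nonzero elements of ℤ_{29} form a cyclic group of order 28.
As gcd(13, 28) = 1, raising to the 13th power is a bijection on this group: if s^13 ≡ t^13 then (st^{−1})^13 = 1, and the only element of order dividing gcd(13, 28) = 1 is 1, so s = t.
With f(0) = 0 this makes f injective on all of ℤ_{29}, hence bijective (finite equal-size domain and codomain). In particular f is injective.
Since f is injective, we find the preimage of 14. The inverse of x ↦ x^13 on (ℤ_{29})^× is x ↦ x^13, because 13·13 = 169 = 6·28 + 1 ≡ 1 (mod 28) and x^{28} = 1 for x ≠ 0 (Fermat). So f⁻¹(14) = 14^13 mod 29.
Repeated squaring mod 29: 14^1 ≡ 14, 14^2 ≡ 14² = 196 ≡ 22, 14^4 ≡ 22² = 484 ≡ 20, 14^8 ≡ 20² = 400 ≡ 23. Since 13 = 8 + 4 + 1, 14^13 ≡ 23·20·14: 23·20 = 460 ≡ 25, then 25·14 = 350 ≡ 2. So 14^13 ≡ 2 (mod 29).
Hence f⁻¹(14) = 2.

2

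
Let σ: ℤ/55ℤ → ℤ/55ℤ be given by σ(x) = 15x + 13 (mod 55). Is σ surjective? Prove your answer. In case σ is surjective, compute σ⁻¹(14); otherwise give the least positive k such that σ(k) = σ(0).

Recall that σ is surjective if every y in the codomain equals σ(x) for some x in the domain.
Since gcd(15, 55) = 5, we have 15x ≡ 0 (mod 5) for all x, so σ(x) ≡ 3 (mod 5).
But 0 ≢ 3 (mod 5), so 0 ∈ ℤ/55ℤ has no preimage. Thus σ is not surjective.
Since σ is not surjective, we find the least positive k with σ(k) = σ(0): this means 15k ≡ 0 (mod 55), i.e. 55 ∣ 15k. Since gcd(15, 55) = 5, dividing through by 5 this holds exactly when 11 ∣ 3k, and as gcd(3, 11) = 1, exactly when 11 ∣ k.
The smallest positive such k is 11.

11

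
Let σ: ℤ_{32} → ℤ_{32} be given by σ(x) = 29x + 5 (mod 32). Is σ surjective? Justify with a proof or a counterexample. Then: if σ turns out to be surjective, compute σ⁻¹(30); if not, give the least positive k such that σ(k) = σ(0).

Recall: surjectivity means every element of the codomain has a preimage under σ.
Since gcd(29, 32) = 1, 29 is invertible modulo 32. Euclid's algorithm: 32 = 1·29 + 3, 29 = 9·3 + 2, 3 = 1·2 + 1; back-substituting gives 1 = 21·29 − 19·32, so 29⁻¹ ≡ 21 (mod 32).
For any y ∈ ℤ_{32}, x = 21(y − 5) mod 32 satisfies σ(x) = 29·21(y − 5) + 5 ≡ y (since 29·21 ≡ 1 mod 32). So every y has a preimage.
Thus σ is surjective.
Since σ is surjective, we find σ⁻¹(30): we need 29x ≡ 30 − 5 ≡ 25 (mod 32). Using 29⁻¹ = 21: x ≡ 21·25 = 525 = 16·32 + 13, so x = 13.
Check: σ(13) = 29·13 + 5 = 382 = 11·32 + 30 ≡ 30 (mod 32).

13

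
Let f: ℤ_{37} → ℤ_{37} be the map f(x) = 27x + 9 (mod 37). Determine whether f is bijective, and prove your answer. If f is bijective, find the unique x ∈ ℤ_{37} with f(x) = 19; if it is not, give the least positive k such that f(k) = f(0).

36

If f(u) = f(v), then 27u ≡ 27v (mod 37). Because gcd(27, 37) = 1, we may cancel 27 to get u ≡ v (mod 37).
We now compute 27⁻¹ mod 37 explicitly. Euclid's algorithm: 37 = 1·27 + 10, 27 = 2·10 + 7, 10 = 1·7 + 3, 7 = 2·3 + 1; back-substituting gives 1 = 11·27 − 8·37, so 27⁻¹ ≡ 11 (mod 37).
Then y ↦ 11(y − 9) is a two-sided inverse to f, so every y ∈ ℤ_{37} has a preimage.
Thus f is bijective.
Since f is bijective, we compute f⁻¹(19): solve 27x + 9 ≡ 19 (mod 37), i.e. 27x ≡ 10 (mod 37).
Multiplying by 27⁻¹ = 11 gives x ≡ 11·10 = 110 = 2·37 + 36 ≡ 36 (mod 37).
Check: f(36) = 27·36 + 9 = 981 = 26·37 + 19 ≡ 19 (mod 37).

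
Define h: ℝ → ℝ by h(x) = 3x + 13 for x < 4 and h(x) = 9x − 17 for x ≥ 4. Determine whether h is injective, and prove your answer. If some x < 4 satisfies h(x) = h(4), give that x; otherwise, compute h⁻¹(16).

2

Both pieces are strictly increasing (slopes 3 and 9), so each is injective on its own interval.
The left piece maps (−∞, 4) onto (−∞, 25); the right piece maps [4, ∞) onto [19, ∞).
These images overlap. In particular h(4) = 19 (right piece), and solving 3x + 13 = 19 on the left piece gives x = 2 < 4.
So h(2) = h(4) with 2 ≠ 4, and h is not injective. This x = 2 is the requested value below 4.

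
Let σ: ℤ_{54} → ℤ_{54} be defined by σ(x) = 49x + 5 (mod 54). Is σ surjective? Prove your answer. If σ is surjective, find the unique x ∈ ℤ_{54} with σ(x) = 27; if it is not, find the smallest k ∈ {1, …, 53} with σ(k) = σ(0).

28

Recall that surjectivity means every element of the codomain has a preimage under σ.
Since gcd(49, 54) = 1, 49 is invertible modulo 54. Euclid's algorithm: 54 = 1·49 + 5, 49 = 9·5 + 4, 5 = 1·4 + 1; back-substituting gives 1 = 43·49 − 39·54, so 49⁻¹ ≡ 43 (mod 54).
For any y ∈ ℤ_{54}, x = 43(y − 5) mod 54 satisfies σ(x) = 49·43(y − 5) + 5 ≡ y (since 49·43 ≡ 1 mod 54). So every y has a preimage.
Hence σ is surjective.
Since σ is surjective, we find σ⁻¹(27): we need 49x ≡ 27 − 5 ≡ 22 (mod 54). Using 49⁻¹ = 43: x ≡ 43·22 = 946 = 17·54 + 28, so x = 28.
Check: σ(28) = 49·28 + 5 = 1377 = 25·54 + 27 ≡ 27 (mod 54).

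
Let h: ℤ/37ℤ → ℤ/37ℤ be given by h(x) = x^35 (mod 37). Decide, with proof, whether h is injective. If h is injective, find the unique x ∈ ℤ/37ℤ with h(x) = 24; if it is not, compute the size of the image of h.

17

Since 37 is prime, the nonzero elements of ℤ/37ℤ form a cyclic group of order 36.
As gcd(35, 36) = 1, raising to the 35th power is a bijection on this group: if u^35 ≡ v^35 then (uv^{−1})^35 = 1, and the only element of order dividing gcd(35, 36) = 1 is 1, so u = v.
With h(0) = 0 this makes h injective on all of ℤ/37ℤ, hence bijective (finite equal-size domain and codomain). In particular h is injective.
Since h is injective, we find the preimage of 24. The inverse of x ↦ x^35 on (ℤ/37ℤ)^× is x ↦ x^35, because 35·35 = 1225 = 34·36 + 1 ≡ 1 (mod 36) and x^{36} = 1 for x ≠ 0 (Fermat). So h⁻¹(24) = 24^35 mod 37.
Repeated squaring mod 37: 24^1 ≡ 24, 24^2 ≡ 24² = 576 ≡ 21, 24^4 ≡ 21² = 441 ≡ 34, 24^8 ≡ 34² = 1156 ≡ 9, 24^16 ≡ 9² = 81 ≡ 7, 24^32 ≡ 7² = 49 ≡ 12. Since 35 = 32 + 2 + 1, 24^35 ≡ 12·21·24: 12·21 = 252 ≡ 30, then 30·24 = 720 ≡ 17. So 24^35 ≡ 17 (mod 37).
Hence h⁻¹(24) = 17.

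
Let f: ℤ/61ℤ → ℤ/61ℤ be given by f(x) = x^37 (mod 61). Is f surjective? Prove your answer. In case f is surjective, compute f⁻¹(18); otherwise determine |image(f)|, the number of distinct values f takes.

Since 61 is prime, the nonzero elements of ℤ/61ℤ form a cyclic group of order 60.
As gcd(37, 60) = 1, raising to the 37th power is a bijection on this group: if s^37 ≡ t^37 then (st^{−1})^37 = 1, and the only element of order dividing gcd(37, 60) = 1 is 1, so s = t.
With f(0) = 0 this makes f injective on all of ℤ/61ℤ, hence bijective (finite equal-size domain and codomain). In particular f is surjective.
Since f is surjective, we find the preimage of 18. The inverse of x ↦ x^37 on (ℤ/61ℤ)^× is x ↦ x^13, because 37·13 = 481 = 8·60 + 1 ≡ 1 (mod 60) and x^{60} = 1 for x ≠ 0 (Fermat). So f⁻¹(18) = 18^13 mod 61.
Repeated squaring mod 61: 18^1 ≡ 18, 18^2 ≡ 18² = 324 ≡ 19, 18^4 ≡ 19² = 361 ≡ 56, 18^8 ≡ 56² = 3136 ≡ 25. Since 13 = 8 + 4 + 1, 18^13 ≡ 25·56·18: 25·56 = 1400 ≡ 58, then 58·18 = 1044 ≡ 7. So 18^13 ≡ 7 (mod 61).
Hence f⁻¹(18) = 7.

7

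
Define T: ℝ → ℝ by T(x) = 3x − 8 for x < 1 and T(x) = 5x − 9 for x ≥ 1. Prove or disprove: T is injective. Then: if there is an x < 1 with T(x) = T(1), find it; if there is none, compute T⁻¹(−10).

Both pieces are strictly increasing (slopes 3 and 5), so each is injective on its own interval.
The left piece maps (−∞, 1) onto (−∞, −5); the right piece maps [1, ∞) onto [−4, ∞).
These images are disjoint, so no value is attained by both pieces. Therefore T is injective.
Because the two images are disjoint, no x < 1 has T(x) = T(1), so we compute T⁻¹(−10): −10 lies in (−∞, −5), so solve 3x − 8 = −10: x = (−10 + 8)/3 = −2/3.

-2/3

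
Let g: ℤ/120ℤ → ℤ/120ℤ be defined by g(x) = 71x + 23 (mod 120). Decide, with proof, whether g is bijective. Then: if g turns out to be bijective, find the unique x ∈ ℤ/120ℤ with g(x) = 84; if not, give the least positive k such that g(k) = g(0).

11

Recall that injectivity means: for all x_1, x_2 in the domain, g(x_1) = g(x_2) implies x_1 = x_2.
Suppose g(x_1) = g(x_2) in ℤ/120ℤ. Then 71x_1 + 23 ≡ 71x_2 + 23 (mod 120), hence 71(x_1 − x_2) ≡ 0 (mod 120).
Since gcd(71, 120) = 1, 71 is invertible modulo 120, so x_1 − x_2 ≡ 0 (mod 120), i.e. x_1 = x_2.
We now compute 71⁻¹ mod 120 explicitly. Euclid's algorithm: 120 = 1·71 + 49, 71 = 1·49 + 22, 49 = 2·22 + 5, 22 = 4·5 + 2, 5 = 2·2 + 1; back-substituting gives 1 = 71·71 − 42·120, so 71⁻¹ ≡ 71 (mod 120).
For any y ∈ ℤ/120ℤ, x = 71(y − 23) mod 120 satisfies g(x) = 71·71(y − 23) + 23 ≡ y (since 71·71 ≡ 1 mod 120). So every y has a preimage.
Therefore g is bijective.
Since g is bijective, we find g⁻¹(84): we need 71x ≡ 84 − 23 ≡ 61 (mod 120). Using 71⁻¹ = 71: x ≡ 71·61 = 4331 = 36·120 + 11, so x = 11.
Check: g(11) = 71·11 + 23 = 804 = 6·120 + 84 ≡ 84 (mod 120).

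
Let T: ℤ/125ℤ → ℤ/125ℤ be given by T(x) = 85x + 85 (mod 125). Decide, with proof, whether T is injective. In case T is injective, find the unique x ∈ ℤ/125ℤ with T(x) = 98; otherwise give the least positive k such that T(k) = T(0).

25

Recall: injectivity means: for all s, t in the domain, T(s) = T(t) implies s = t.
We have gcd(85, 125) = 5 > 1. Taking s = 0 and t = 25: T(0) = 85 and T(25) = 85·25 + 85 = 2210 ≡ 85 (mod 125).
So T(0) = T(25) while 0 ≠ 25, hence T is not injective.
Since T is not injective, we find the least positive k with T(k) = T(0): this means 85k ≡ 0 (mod 125), i.e. 125 ∣ 85k. Since gcd(85, 125) = 5, dividing through by 5 this holds exactly when 25 ∣ 17k, and as gcd(17, 25) = 1, exactly when 25 ∣ k.
The smallest positive such k is 25.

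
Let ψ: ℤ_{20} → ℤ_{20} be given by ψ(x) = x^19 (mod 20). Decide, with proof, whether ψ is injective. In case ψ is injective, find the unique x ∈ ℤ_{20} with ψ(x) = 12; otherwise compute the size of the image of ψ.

15

ψ(0) = 0^19 = 0.
ψ(10): Repeated squaring mod 20: 10^1 ≡ 10, 10^2 ≡ 10² = 100 ≡ 0, 10^4 ≡ 0² = 0, 10^8 ≡ 0² = 0, 10^16 ≡ 0² = 0. Since 19 = 16 + 2 + 1, 10^19 ≡ 0·0·10: 0·0 = 0, then 0·10 = 0. So 10^19 ≡ 0 (mod 20).
So ψ(0) = ψ(10) = 0 while 0 ≠ 10, thus ψ is not injective.
Since ψ is not injective, we determine |image(ψ)|. Computing x^19 mod 20 for each x (by repeated squaring, reducing mod 20 at every step), the values ψ(0), ψ(1), …, ψ(19) are: 0, 1, 8, 7, 4, 5, 16, 3, 12, 9, 0, 11, 8, 17, 4, 15, 16, 13, 12, 19.
The distinct values are {0, 1, 3, 4, 5, 7, 8, 9, 11, 12, 13, 15, 16, 17, 19}; there are 15 of them.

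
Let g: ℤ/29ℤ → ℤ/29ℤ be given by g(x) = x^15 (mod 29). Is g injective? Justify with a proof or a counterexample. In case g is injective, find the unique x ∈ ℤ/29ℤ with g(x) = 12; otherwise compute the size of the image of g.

Since 29 is prime, the nonzero elements of ℤ/29ℤ form a cyclic group of order 28.
As gcd(15, 28) = 1, raising to the 15th power is a bijection on this group: if u^15 ≡ v^15 then (uv^{−1})^15 = 1, and the only element of order dividing gcd(15, 28) = 1 is 1, so u = v.
With g(0) = 0 this makes g injective on all of ℤ/29ℤ, hence bijective (finite equal-size domain and codomain). In particular g is injective.
Since g is injective, we find the preimage of 12. The inverse of x ↦ x^15 on (ℤ/29ℤ)^× is x ↦ x^15, because 15·15 = 225 = 8·28 + 1 ≡ 1 (mod 28) and x^{28} = 1 for x ≠ 0 (Fermat). So g⁻¹(12) = 12^15 mod 29.
Repeated squaring mod 29: 12^1 ≡ 12, 12^2 ≡ 12² = 144 ≡ 28, 12^4 ≡ 28² = 784 ≡ 1, 12^8 ≡ 1² = 1. Since 15 = 8 + 4 + 2 + 1, 12^15 ≡ 1·1·28·12: 1·1 = 1, then 1·28 = 28, then 28·12 = 336 ≡ 17. So 12^15 ≡ 17 (mod 29).
Hence g⁻¹(12) = 17.

17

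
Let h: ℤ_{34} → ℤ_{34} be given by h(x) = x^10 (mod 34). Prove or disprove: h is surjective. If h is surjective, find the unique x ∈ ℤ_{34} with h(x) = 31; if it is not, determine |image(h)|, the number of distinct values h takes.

18

h(16): Repeated squaring mod 34: 16^1 ≡ 16, 16^2 ≡ 16² = 256 ≡ 18, 16^4 ≡ 18² = 324 ≡ 18, 16^8 ≡ 18² = 324 ≡ 18. Since 10 = 8 + 2, 16^10 ≡ 18·18: 18·18 = 324 ≡ 18. So 16^10 ≡ 18 (mod 34).
h(18): Repeated squaring mod 34: 18^1 ≡ 18, 18^2 ≡ 18² = 324 ≡ 18, 18^4 ≡ 18² = 324 ≡ 18, 18^8 ≡ 18² = 324 ≡ 18. Since 10 = 8 + 2, 18^10 ≡ 18·18: 18·18 = 324 ≡ 18. So 18^10 ≡ 18 (mod 34).
So h(16) = h(18) = 18 while 16 ≠ 18, so h is not injective.
A non-injective map from the 34-element set ℤ_{34} to itself takes at most 33 distinct values, so it cannot be surjective. So h is not surjective.
Since h is not surjective, we determine |image(h)|. Computing x^10 mod 34 for each x (by repeated squaring, reducing mod 34 at every step), the values h(0), h(1), …, h(33) are: 0, 1, 4, 25, 16, 9, 32, 19, 30, 13, 2, 15, 26, 33, 8, 21, 18, 17, 18, 21, 8, 33, 26, 15, 2, 13, 30, 19, 32, 9, 16, 25, 4, 1.
The distinct values are {0, 1, 2, 4, 8, 9, 13, 15, 16, 17, 18, 19, 21, 25, 26, 30, 32, 33}; there are 18 of them.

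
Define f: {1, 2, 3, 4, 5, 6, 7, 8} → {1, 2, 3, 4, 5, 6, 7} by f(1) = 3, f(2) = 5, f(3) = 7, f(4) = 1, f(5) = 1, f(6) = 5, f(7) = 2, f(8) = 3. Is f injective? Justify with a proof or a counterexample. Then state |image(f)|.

f(4) = 1 = f(5) with 4 ≠ 5, so f is not injective.
The image of f is {1, 2, 3, 5, 7}, which has 5 elements.

5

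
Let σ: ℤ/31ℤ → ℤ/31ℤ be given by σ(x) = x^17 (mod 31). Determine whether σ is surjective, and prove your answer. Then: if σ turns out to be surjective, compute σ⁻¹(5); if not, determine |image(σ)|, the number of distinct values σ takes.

25

Since 31 is prime, the nonzero elements of ℤ/31ℤ form a cyclic group of order 30.
As gcd(17, 30) = 1, raising to the 17th power is a bijection on this group: if x_1^17 ≡ x_2^17 then (x_1x_2^{−1})^17 = 1, and the only element of order dividing gcd(17, 30) = 1 is 1, so x_1 = x_2.
With σ(0) = 0 this makes σ injective on all of ℤ/31ℤ, hence bijective (finite equal-size domain and codomain). In particular σ is surjective.
Since σ is surjective, we find the preimage of 5. The inverse of x ↦ x^17 on (ℤ/31ℤ)^× is x ↦ x^23, because 17·23 = 391 = 13·30 + 1 ≡ 1 (mod 30) and x^{30} = 1 for x ≠ 0 (Fermat). So σ⁻¹(5) = 5^23 mod 31.
Repeated squaring mod 31: 5^1 ≡ 5, 5^2 ≡ 5² = 25, 5^4 ≡ 25² = 625 ≡ 5, 5^8 ≡ 5² = 25, 5^16 ≡ 25² = 625 ≡ 5. Since 23 = 16 + 4 + 2 + 1, 5^23 ≡ 5·5·25·5: 5·5 = 25, then 25·25 = 625 ≡ 5, then 5·5 = 25. So 5^23 ≡ 25 (mod 31).
Hence σ⁻¹(5) = 25.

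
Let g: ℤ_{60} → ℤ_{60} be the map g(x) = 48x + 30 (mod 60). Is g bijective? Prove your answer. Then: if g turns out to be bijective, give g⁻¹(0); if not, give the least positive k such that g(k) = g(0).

5

We have gcd(48, 60) = 12 > 1. Taking x_1 = 0 and x_2 = 5: g(0) = 30 and g(5) = 48·5 + 30 = 270 ≡ 30 (mod 60).
So g(0) = g(5) while 0 ≠ 5, thus g is not injective, hence not bijective.
Since g is not bijective, we find the least positive k with g(k) = g(0): this means 48k ≡ 0 (mod 60), i.e. 60 ∣ 48k. Since gcd(48, 60) = 12, dividing through by 12 this holds exactly when 5 ∣ 4k, and as gcd(4, 5) = 1, exactly when 5 ∣ k.
The smallest positive such k is 5.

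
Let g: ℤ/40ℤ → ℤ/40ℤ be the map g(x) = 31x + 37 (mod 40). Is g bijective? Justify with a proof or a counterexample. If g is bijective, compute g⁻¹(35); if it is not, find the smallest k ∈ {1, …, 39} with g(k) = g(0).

Suppose g(u) = g(v) in ℤ/40ℤ. Then 31u + 37 ≡ 31v + 37 (mod 40), hence 31(u − v) ≡ 0 (mod 40).
Since gcd(31, 40) = 1, 31 is invertible modulo 40, thus u − v ≡ 0 (mod 40), i.e. u = v.
We now compute 31⁻¹ mod 40 explicitly. Euclid's algorithm: 40 = 1·31 + 9, 31 = 3·9 + 4, 9 = 2·4 + 1; back-substituting gives 1 = 31·31 − 24·40, so 31⁻¹ ≡ 31 (mod 40).
Then y ↦ 31(y − 37) is a two-sided inverse to g, so every y ∈ ℤ/40ℤ has a preimage.
Hence g is bijective.
Since g is bijective, we compute g⁻¹(35): solve 31x + 37 ≡ 35 (mod 40), i.e. 31x ≡ 38 (mod 40).
Multiplying by 31⁻¹ = 31 gives x ≡ 31·38 = 1178 = 29·40 + 18 ≡ 18 (mod 40).
Check: g(18) = 31·18 + 37 = 595 = 14·40 + 35 ≡ 35 (mod 40).

18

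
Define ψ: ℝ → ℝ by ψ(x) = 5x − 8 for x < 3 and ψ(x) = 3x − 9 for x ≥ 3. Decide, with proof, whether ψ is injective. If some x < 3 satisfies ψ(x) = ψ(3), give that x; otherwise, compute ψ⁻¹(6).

8/5

Both pieces are strictly increasing (slopes 5 and 3), so each is injective on its own interval.
The left piece maps (−∞, 3) onto (−∞, 7); the right piece maps [3, ∞) onto [0, ∞).
These images overlap. In particular ψ(3) = 0 (right piece), and solving 5x − 8 = 0 on the left piece gives x = 8/5 < 3.
So ψ(8/5) = ψ(3) with 8/5 ≠ 3, and ψ is not injective. This x = 8/5 is the requested value below 3.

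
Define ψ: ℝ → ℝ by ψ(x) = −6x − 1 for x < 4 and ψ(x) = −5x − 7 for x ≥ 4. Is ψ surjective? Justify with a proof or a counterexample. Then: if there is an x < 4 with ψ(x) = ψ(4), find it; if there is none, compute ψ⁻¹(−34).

27/5

Both pieces are strictly decreasing (slopes −6 and −5), so each is injective on its own interval.
The left piece maps (−∞, 4) onto (−25, ∞); the right piece maps [4, ∞) onto (−∞, −27].
The union (−25, ∞) ∪ (−∞, −27] omits the interval between −25 and −27; in particular −25 has no preimage. So ψ is not surjective.
Because the two images are disjoint, no x < 4 has ψ(x) = ψ(4), so we compute ψ⁻¹(−34): −34 lies in (−∞, −27], so solve −5x − 7 = −34: x = (−34 + 7)/(−5) = 27/5.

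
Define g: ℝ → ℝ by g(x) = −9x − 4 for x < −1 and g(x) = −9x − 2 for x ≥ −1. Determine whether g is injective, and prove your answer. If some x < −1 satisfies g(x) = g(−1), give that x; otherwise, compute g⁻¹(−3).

-11/9

Both pieces are strictly decreasing (slopes −9 and −9), so each is injective on its own interval.
The left piece maps (−∞, −1) onto (5, ∞); the right piece maps [−1, ∞) onto (−∞, 7].
These images overlap. In particular g(−1) = 7 (right piece), and solving −9x − 4 = 7 on the left piece gives x = −11/9 < −1.
So g(−11/9) = g(−1) with −11/9 ≠ −1, and g is not injective. This x = −11/9 is the requested value below −1.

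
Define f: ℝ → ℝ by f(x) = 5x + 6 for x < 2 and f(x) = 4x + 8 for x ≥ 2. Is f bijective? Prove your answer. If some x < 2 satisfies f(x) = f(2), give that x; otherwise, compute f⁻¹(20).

3

Both pieces are strictly increasing (slopes 5 and 4), so each is injective on its own interval.
The left piece maps (−∞, 2) onto (−∞, 16); the right piece maps [2, ∞) onto [16, ∞).
Since 16 = 16, the images partition ℝ: f is injective and surjective, hence bijective.
Because the two images are disjoint, no x < 2 has f(x) = f(2), so we compute f⁻¹(20): 20 lies in [16, ∞), so solve 4x + 8 = 20: x = (20 − 8)/4 = 3.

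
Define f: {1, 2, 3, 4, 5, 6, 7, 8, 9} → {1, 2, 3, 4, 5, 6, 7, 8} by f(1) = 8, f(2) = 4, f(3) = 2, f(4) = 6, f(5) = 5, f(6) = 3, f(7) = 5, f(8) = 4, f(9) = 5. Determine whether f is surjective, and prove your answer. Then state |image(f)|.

No element maps to 1, so f is not surjective.
The image of f is {2, 3, 4, 5, 6, 8}, which has 6 elements.

6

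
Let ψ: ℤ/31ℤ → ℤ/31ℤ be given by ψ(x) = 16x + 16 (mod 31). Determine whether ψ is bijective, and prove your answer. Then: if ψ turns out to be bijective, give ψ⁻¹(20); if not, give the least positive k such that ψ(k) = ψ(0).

8

Suppose ψ(a) = ψ(b) in ℤ/31ℤ. Then 16a + 16 ≡ 16b + 16 (mod 31), thus 16(a − b) ≡ 0 (mod 31).
Since gcd(16, 31) = 1, 16 is invertible modulo 31, hence a − b ≡ 0 (mod 31), i.e. a = b.
We now compute 16⁻¹ mod 31 explicitly. Euclid's algorithm: 31 = 1·16 + 15, 16 = 1·15 + 1; back-substituting gives 1 = 2·16 − 1·31, so 16⁻¹ ≡ 2 (mod 31).
Then y ↦ 2(y − 16) is a two-sided inverse to ψ, so every y ∈ ℤ/31ℤ has a preimage.
Hence ψ is bijective.
Since ψ is bijective, we compute ψ⁻¹(20): solve 16x + 16 ≡ 20 (mod 31), i.e. 16x ≡ 4 (mod 31).
Multiplying by 16⁻¹ = 2 gives x ≡ 2·4 = 8 ≡ 8 (mod 31).
Check: ψ(8) = 16·8 + 16 = 144 = 4·31 + 20 ≡ 20 (mod 31).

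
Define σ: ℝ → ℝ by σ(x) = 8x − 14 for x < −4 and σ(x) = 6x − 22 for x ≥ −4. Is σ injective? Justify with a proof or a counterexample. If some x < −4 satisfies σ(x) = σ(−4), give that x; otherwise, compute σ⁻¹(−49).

-35/8

Both pieces are strictly increasing (slopes 8 and 6), so each is injective on its own interval.
The left piece maps (−∞, −4) onto (−∞, −46); the right piece maps [−4, ∞) onto [−46, ∞).
These images are disjoint, so no value is attained by both pieces. So σ is injective.
Because the two images are disjoint, no x < −4 has σ(x) = σ(−4), so we compute σ⁻¹(−49): −49 lies in (−∞, −46), so solve 8x − 14 = −49: x = (−49 + 14)/8 = −35/8.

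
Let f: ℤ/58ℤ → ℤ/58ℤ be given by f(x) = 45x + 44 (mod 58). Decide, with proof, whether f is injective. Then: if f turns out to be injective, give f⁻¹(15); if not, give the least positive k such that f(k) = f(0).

29

If f(x_1) = f(x_2), then 45x_1 ≡ 45x_2 (mod 58). Because gcd(45, 58) = 1, we may cancel 45 to get x_1 ≡ x_2 (mod 58).
Therefore f is injective.
We now compute 45⁻¹ mod 58 explicitly. Euclid's algorithm: 58 = 1·45 + 13, 45 = 3·13 + 6, 13 = 2·6 + 1; back-substituting gives 1 = 49·45 − 38·58, so 45⁻¹ ≡ 49 (mod 58).
Since f is injective, we find f⁻¹(15): we need 45x ≡ 15 − 44 ≡ 29 (mod 58). Using 45⁻¹ = 49: x ≡ 49·29 = 1421 = 24·58 + 29, so x = 29.
Check: f(29) = 45·29 + 44 = 1349 = 23·58 + 15 ≡ 15 (mod 58).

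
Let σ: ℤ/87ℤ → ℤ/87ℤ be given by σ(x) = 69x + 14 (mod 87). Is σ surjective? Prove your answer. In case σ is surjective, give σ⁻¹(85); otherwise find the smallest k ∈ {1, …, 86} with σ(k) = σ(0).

Since gcd(69, 87) = 3, we have 69x ≡ 0 (mod 3) for all x, so σ(x) ≡ 2 (mod 3).
But 0 ≢ 2 (mod 3), so 0 ∈ ℤ/87ℤ has no preimage. Therefore σ is not surjective.
Since σ is not surjective, we find the least positive k with σ(k) = σ(0): this means 69k ≡ 0 (mod 87), i.e. 87 ∣ 69k. Since gcd(69, 87) = 3, dividing through by 3 this holds exactly when 29 ∣ 23k, and as gcd(23, 29) = 1, exactly when 29 ∣ k.
The smallest positive such k is 29.

29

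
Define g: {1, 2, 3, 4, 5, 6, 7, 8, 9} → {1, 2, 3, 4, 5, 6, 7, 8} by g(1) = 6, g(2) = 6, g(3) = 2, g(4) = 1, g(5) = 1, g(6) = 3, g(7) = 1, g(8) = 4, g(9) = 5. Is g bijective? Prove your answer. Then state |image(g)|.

g(1) = 6 = g(2) with 1 ≠ 2, so g is not injective, hence not bijective.
The image of g is {1, 2, 3, 4, 5, 6}, which has 6 elements.

6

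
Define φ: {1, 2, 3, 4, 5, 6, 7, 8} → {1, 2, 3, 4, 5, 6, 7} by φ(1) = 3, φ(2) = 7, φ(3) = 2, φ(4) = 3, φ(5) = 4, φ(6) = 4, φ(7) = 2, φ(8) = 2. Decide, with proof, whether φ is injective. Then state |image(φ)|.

4

φ(1) = 3 = φ(4) with 1 ≠ 4, so φ is not injective.
The image of φ is {2, 3, 4, 7}, which has 4 elements.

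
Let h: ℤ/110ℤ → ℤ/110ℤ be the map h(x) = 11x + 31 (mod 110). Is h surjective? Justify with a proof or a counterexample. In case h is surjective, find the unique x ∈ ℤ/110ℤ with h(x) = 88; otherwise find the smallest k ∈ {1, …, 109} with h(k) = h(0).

Recall that h is surjective if every y in the codomain equals h(x) for some x in the domain.
Since gcd(11, 110) = 11, we have 11x ≡ 0 (mod 11) for all x, so h(x) ≡ 9 (mod 11).
But 0 ≢ 9 (mod 11), so 0 ∈ ℤ/110ℤ has no preimage. So h is not surjective.
Since h is not surjective, we find the least positive k with h(k) = h(0): this means 11k ≡ 0 (mod 110), i.e. 110 ∣ 11k. Since gcd(11, 110) = 11, dividing through by 11 this holds exactly when 10 ∣ k.
The smallest positive such k is 10.

10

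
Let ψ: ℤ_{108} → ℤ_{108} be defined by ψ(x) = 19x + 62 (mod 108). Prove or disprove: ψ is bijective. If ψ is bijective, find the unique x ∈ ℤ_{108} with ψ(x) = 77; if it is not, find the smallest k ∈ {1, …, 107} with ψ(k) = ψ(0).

69

Suppose ψ(a) = ψ(b) in ℤ_{108}. Then 19a + 62 ≡ 19b + 62 (mod 108), so 19(a − b) ≡ 0 (mod 108).
Since gcd(19, 108) = 1, 19 is invertible modulo 108, so a − b ≡ 0 (mod 108), i.e. a = b.
We now compute 19⁻¹ mod 108 explicitly. Euclid's algorithm: 108 = 5·19 + 13, 19 = 1·13 + 6, 13 = 2·6 + 1; back-substituting gives 1 = 91·19 − 16·108, so 19⁻¹ ≡ 91 (mod 108).
Then y ↦ 91(y − 62) is a two-sided inverse to ψ, so every y ∈ ℤ_{108} has a preimage.
Hence ψ is bijective.
Since ψ is bijective, we find ψ⁻¹(77): we need 19x ≡ 77 − 62 ≡ 15 (mod 108). Using 19⁻¹ = 91: x ≡ 91·15 = 1365 = 12·108 + 69, so x = 69.
Check: ψ(69) = 19·69 + 62 = 1373 = 12·108 + 77 ≡ 77 (mod 108).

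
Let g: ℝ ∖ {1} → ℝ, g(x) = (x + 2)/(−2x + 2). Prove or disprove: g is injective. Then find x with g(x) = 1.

0

Suppose g(a) = g(b). Cross-multiplying: (a + 2)(−2b + 2) = (b + 2)(−2a + 2).
Expanding both sides and cancelling the symmetric terms leaves 6·(a − b) = 0. Since 6 ≠ 0, a = b. Therefore g is injective.
Solving g(x) = 1: cross-multiplying gives x + 2 = 1(−2x + 2), which rearranges to 3x = 0, so x = 0.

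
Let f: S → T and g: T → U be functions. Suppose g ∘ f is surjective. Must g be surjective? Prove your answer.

Let c ∈ U. Since g ∘ f is surjective, some a ∈ S has g(f(a)) = c. Then b = f(a) ∈ T satisfies g(b) = c. So g is surjective.

surjective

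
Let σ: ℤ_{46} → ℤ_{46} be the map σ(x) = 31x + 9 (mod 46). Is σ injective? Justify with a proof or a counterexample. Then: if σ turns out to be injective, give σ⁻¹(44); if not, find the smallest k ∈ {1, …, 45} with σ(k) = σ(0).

13

Recall that σ is injective when σ(u) = σ(v) forces u = v.
If σ(u) = σ(v), then 31u ≡ 31v (mod 46). Because gcd(31, 46) = 1, we may cancel 31 to get u ≡ v (mod 46).
Therefore σ is injective.
We now compute 31⁻¹ mod 46 explicitly. Euclid's algorithm: 46 = 1·31 + 15, 31 = 2·15 + 1; back-substituting gives 1 = 3·31 − 2·46, so 31⁻¹ ≡ 3 (mod 46).
Since σ is injective, we find σ⁻¹(44): we need 31x ≡ 44 − 9 ≡ 35 (mod 46). Using 31⁻¹ = 3: x ≡ 3·35 = 105 = 2·46 + 13, so x = 13.
Check: σ(13) = 31·13 + 9 = 412 = 8·46 + 44 ≡ 44 (mod 46).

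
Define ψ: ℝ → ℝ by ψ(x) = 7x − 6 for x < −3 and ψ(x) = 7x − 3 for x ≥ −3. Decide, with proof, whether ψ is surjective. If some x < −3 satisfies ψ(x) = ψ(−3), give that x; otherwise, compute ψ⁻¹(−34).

-4

Both pieces are strictly increasing (slopes 7 and 7), so each is injective on its own interval.
The left piece maps (−∞, −3) onto (−∞, −27); the right piece maps [−3, ∞) onto [−24, ∞).
The union (−∞, −27) ∪ [−24, ∞) omits the interval between −27 and −24; in particular −27 has no preimage. So ψ is not surjective.
Because the two images are disjoint, no x < −3 has ψ(x) = ψ(−3), so we compute ψ⁻¹(−34): −34 lies in (−∞, −27), so solve 7x − 6 = −34: x = (−34 + 6)/7 = −4.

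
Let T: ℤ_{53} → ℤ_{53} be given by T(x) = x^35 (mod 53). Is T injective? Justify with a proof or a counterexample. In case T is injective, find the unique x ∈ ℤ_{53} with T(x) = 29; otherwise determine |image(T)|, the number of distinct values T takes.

Since 53 is prime, the nonzero elements of ℤ_{53} form a cyclic group of order 52.
As gcd(35, 52) = 1, raising to the 35th power is a bijection on this group: if s^35 ≡ t^35 then (st^{−1})^35 = 1, and the only element of order dividing gcd(35, 52) = 1 is 1, so s = t.
With T(0) = 0 this makes T injective on all of ℤ_{53}, hence bijective (finite equal-size domain and codomain). In particular T is injective.
Since T is injective, we find the preimage of 29. The inverse of x ↦ x^35 on (ℤ_{53})^× is x ↦ x^3, because 35·3 = 105 = 2·52 + 1 ≡ 1 (mod 52) and x^{52} = 1 for x ≠ 0 (Fermat). So T⁻¹(29) = 29^3 mod 53.
Repeated squaring mod 53: 29^1 ≡ 29, 29^2 ≡ 29² = 841 ≡ 46. Since 3 = 2 + 1, 29^3 ≡ 46·29: 46·29 = 1334 ≡ 9. So 29^3 ≡ 9 (mod 53).
Hence T⁻¹(29) = 9.

9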